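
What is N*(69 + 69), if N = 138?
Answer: 19044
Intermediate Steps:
N*(69 + 69) = 138*(69 + 69) = 138*138 = 19044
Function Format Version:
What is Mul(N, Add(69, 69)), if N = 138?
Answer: 19044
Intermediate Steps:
Mul(N, Add(69, 69)) = Mul(138, Add(69, 69)) = Mul(138, 138) = 19044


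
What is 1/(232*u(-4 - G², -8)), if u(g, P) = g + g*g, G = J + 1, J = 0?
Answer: 1/4640 ≈ 0.00021552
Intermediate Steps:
G = 1 (G = 0 + 1 = 1)
u(g, P) = g + g²
1/(232*u(-4 - G², -8)) = 1/(232*((-4 - 1*1²)*(1 + (-4 - 1*1²)))) = 1/(232*((-4 - 1*1)*(1 + (-4 - 1*1)))) = 1/(232*((-4 - 1)*(1 + (-4 - 1)))) = 1/(232*(-5*(1 - 5))) = 1/(232*(-5*(-4))) = 1/(232*20) = 1/4640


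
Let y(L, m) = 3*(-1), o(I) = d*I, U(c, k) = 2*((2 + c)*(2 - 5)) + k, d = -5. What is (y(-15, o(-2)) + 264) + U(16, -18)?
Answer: 135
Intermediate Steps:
U(c, k) = -12 + k - 6*c (U(c, k) = 2*((2 + c)*(-3)) + k = 2*(-6 - 3*c) + k = (-12 - 6*c) + k = -12 + k - 6*c)
o(I) = -5*I
y(L, m) = -3
(y(-15, o(-2)) + 264) + U(16, -18) = (-3 + 264) + (-12 - 18 - 6*16) = 261 + (-12 - 18 - 96) = 261 - 126 = 135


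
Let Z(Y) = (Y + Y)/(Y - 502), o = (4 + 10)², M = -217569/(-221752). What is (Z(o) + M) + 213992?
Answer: 7260322384217/33928056 ≈ 2.1399e+5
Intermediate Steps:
M = 217569/221752 (M = -217569*(-1/221752) = 217569/221752 ≈ 0.98114)
o = 196 (o = 14² = 196)
Z(Y) = 2*Y/(-502 + Y) (Z(Y) = (2*Y)/(-502 + Y) = 2*Y/(-502 + Y))
(Z(o) + M) + 213992 = (2*196/(-502 + 196) + 217569/221752) + 213992 = (2*196/(-306) + 217569/221752) + 213992 = (2*196*(-1/306) + 217569/221752) + 213992 = (-196/153 + 217569/221752) + 213992 = -10175335/33928056 + 213992 = 7260322384217/33928056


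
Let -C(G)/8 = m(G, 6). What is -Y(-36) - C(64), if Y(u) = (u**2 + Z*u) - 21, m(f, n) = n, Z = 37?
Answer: 105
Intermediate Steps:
C(G) = -48 (C(G) = -8*6 = -48)
Y(u) = -21 + u**2 + 37*u (Y(u) = (u**2 + 37*u) - 21 = -21 + u**2 + 37*u)
-Y(-36) - C(64) = -(-21 + (-36)**2 + 37*(-36)) - 1*(-48) = -(-21 + 1296 - 1332) + 48 = -1*(-57) + 48 = 57 + 48 = 105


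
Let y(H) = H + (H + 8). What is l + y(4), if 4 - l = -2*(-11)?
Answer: -2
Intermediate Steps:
y(H) = 8 + 2*H (y(H) = H + (8 + H) = 8 + 2*H)
l = -18 (l = 4 - (-2)*(-11) = 4 - 1*22 = 4 - 22 = -18)
l + y(4) = -18 + (8 + 2*4) = -18 + (8 + 8) = -18 + 16 = -2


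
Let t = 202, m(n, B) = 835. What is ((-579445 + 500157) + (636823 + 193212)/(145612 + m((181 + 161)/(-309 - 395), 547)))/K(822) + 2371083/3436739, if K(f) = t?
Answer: -39832664935750637/101666623499266 ≈ -391.80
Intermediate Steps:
K(f) = 202
((-579445 + 500157) + (636823 + 193212)/(145612 + m((181 + 161)/(-309 - 395), 547)))/K(822) + 2371083/3436739 = ((-579445 + 500157) + (636823 + 193212)/(145612 + 835))/202 + 2371083/3436739 = (-79288 + 830035/146447)*(1/202) + 2371083*(1/3436739) = (-79288 + 830035*(1/146447))*(1/202) + 2371083/3436739 = (-79288 + 830035/146447)*(1/202) + 2371083/3436739 = -11610659701/146447*1/202 + 2371083/3436739 = -11610659701/29582294 + 2371083/3436739 = -39832664935750637/101666623499266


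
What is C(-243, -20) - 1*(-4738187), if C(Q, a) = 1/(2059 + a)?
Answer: 9661163294/2039 ≈ 4.7382e+6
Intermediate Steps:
C(-243, -20) - 1*(-4738187) = 1/(2059 - 20) - 1*(-4738187) = 1/2039 + 4738187 = 9661163294/2039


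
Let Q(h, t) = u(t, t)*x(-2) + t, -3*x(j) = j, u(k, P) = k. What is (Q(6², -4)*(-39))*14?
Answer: 3640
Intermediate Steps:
x(j) = -j/3
Q(h, t) = 5*t/3 (Q(h, t) = t*(-⅓*(-2)) + t = t*(⅔) + t = 2*t/3 + t = 5*t/3)
(Q(6², -4)*(-39))*14 = (((5/3)*(-4))*(-39))*14 = -20/3*(-39)*14 = 260*14 = 3640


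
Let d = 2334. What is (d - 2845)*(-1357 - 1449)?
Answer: 1433866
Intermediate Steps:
(d - 2845)*(-1357 - 1449) = (2334 - 2845)*(-1357 - 1449) = -511*(-2806) = 1433866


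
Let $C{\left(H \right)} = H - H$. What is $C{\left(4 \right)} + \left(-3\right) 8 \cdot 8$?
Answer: $-192$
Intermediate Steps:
$C{\left(H \right)} = 0$
$C{\left(4 \right)} + \left(-3\right) 8 \cdot 8 = 0 + \left(-3\right) 8 \cdot 8 = 0 - 192 = -192$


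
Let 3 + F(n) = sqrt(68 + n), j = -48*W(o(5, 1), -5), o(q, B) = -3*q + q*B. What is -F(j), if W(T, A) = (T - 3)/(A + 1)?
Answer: 3 - 2*I*sqrt(22) ≈ 3.0 - 9.3808*I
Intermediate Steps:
o(q, B) = -3*q + B*q
W(T, A) = (-3 + T)/(1 + A)
j = -156 (j = -48*(-3 + 5*(-3 + 1))/(1 - 5) = -48*(-3 + 5*(-2))/(-4) = -(-12)*(-3 - 10) = -(-12)*(-13) = -48*13/4 = -156)
F(n) = -3 + sqrt(68 + n)
-F(j) = -(-3 + sqrt(68 - 156)) = -(-3 + sqrt(-88)) = -(-3 + 2*I*sqrt(22)) = 3 - 2*I*sqrt(22)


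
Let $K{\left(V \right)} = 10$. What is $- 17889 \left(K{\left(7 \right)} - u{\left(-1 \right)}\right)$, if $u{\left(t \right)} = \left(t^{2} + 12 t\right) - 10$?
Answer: $-554559$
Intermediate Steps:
$u{\left(t \right)} = -10 + t^{2} + 12 t$
$- 17889 \left(K{\left(7 \right)} - u{\left(-1 \right)}\right) = - 17889 \left(10 - \left(-10 + \left(-1\right)^{2} + 12 \left(-1\right)\right)\right) = - 17889 \left(10 - \left(-10 + 1 - 12\right)\right) = - 17889 \left(10 - -21\right) = - 17889 \left(10 + 21\right) = \left(-17889\right) 31 = -554559$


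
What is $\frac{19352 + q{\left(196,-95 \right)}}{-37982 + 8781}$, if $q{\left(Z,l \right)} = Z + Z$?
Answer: $- \frac{19744}{29201} \approx -0.67614$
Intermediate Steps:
$q{\left(Z,l \right)} = 2 Z$
$\frac{19352 + q{\left(196,-95 \right)}}{-37982 + 8781} = \frac{19352 + 2 \cdot 196}{-37982 + 8781} = \frac{19352 + 392}{-29201} = 19744 \left(- \frac{1}{29201}\right) = - \frac{19744}{29201}$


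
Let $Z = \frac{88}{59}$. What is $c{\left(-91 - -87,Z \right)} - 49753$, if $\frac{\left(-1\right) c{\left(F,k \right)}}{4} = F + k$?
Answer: $- \frac{2934835}{59} \approx -49743.0$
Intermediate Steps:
$Z = \frac{88}{59}$ ($Z = 88 \cdot \frac{1}{59} = \frac{88}{59} \approx 1.4915$)
$c{\left(F,k \right)} = - 4 F - 4 k$ ($c{\left(F,k \right)} = - 4 \left(F + k\right) = - 4 F - 4 k$)
$c{\left(-91 - -87,Z \right)} - 49753 = \left(- 4 \left(-91 - -87\right) - \frac{352}{59}\right) - 49753 = \left(- 4 \left(-91 + 87\right) - \frac{352}{59}\right) - 49753 = \left(\left(-4\right) \left(-4\right) - \frac{352}{59}\right) - 49753 = \left(16 - \frac{352}{59}\right) - 49753 = \frac{592}{59} - 49753 = - \frac{2934835}{59}$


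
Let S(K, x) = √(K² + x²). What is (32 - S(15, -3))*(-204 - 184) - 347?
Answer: -12763 + 1164*√26 ≈ -6827.7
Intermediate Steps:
(32 - S(15, -3))*(-204 - 184) - 347 = (32 - √(15² + (-3)²))*(-204 - 184) - 347 = (32 - √(225 + 9))*(-388) - 347 = (32 - √234)*(-388) - 347 = (32 - 3*√26)*(-388) - 347 = (-12416 + 1164*√26) - 347 = -12763 + 1164*√26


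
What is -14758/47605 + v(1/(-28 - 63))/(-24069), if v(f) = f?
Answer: -32324089877/104268231795 ≈ -0.31001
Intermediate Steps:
-14758/47605 + v(1/(-28 - 63))/(-24069) = -14758/47605 + 1/(-28 - 63*(-24069)) = -14758*1/47605 - 1/24069/(-91) = -14758/47605 - 1/91*(-1/24069) = -14758/47605 + 1/2190279 = -32324089877/104268231795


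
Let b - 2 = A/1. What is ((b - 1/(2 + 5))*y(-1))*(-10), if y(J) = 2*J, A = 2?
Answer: 540/7 ≈ 77.143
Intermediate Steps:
b = 4 (b = 2 + 2/1 = 2 + 2*1 = 2 + 2 = 4)
((b - 1/(2 + 5))*y(-1))*(-10) = ((4 - 1/(2 + 5))*(2*(-1)))*(-10) = ((4 - 1/7)*(-2))*(-10) = ((4 - 1*⅐)*(-2))*(-10) = ((4 - ⅐)*(-2))*(-10) = ((27/7)*(-2))*(-10) = -54/7*(-10) = 540/7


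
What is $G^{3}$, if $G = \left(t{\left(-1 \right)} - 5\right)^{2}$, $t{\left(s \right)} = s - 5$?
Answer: $1771561$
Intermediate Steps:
$t{\left(s \right)} = -5 + s$ ($t{\left(s \right)} = s - 5 = -5 + s$)
$G = 121$ ($G = \left(\left(-5 - 1\right) - 5\right)^{2} = \left(-6 - 5\right)^{2} = \left(-11\right)^{2} = 121$)
$G^{3} = 121^{3} = 1771561$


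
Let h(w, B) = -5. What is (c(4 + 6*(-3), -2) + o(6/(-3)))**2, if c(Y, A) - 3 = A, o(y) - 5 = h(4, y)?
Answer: 1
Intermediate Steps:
o(y) = 0 (o(y) = 5 - 5 = 0)
c(Y, A) = 3 + A
(c(4 + 6*(-3), -2) + o(6/(-3)))**2 = ((3 - 2) + 0)**2 = (1 + 0)**2 = 1**2 = 1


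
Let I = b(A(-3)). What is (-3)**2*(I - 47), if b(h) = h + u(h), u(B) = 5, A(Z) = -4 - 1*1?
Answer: -423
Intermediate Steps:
A(Z) = -5 (A(Z) = -4 - 1 = -5)
b(h) = 5 + h (b(h) = h + 5 = 5 + h)
I = 0 (I = 5 - 5 = 0)
(-3)**2*(I - 47) = (-3)**2*(0 - 47) = 9*(-47) = -423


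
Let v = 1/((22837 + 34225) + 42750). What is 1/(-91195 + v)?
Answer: -99812/9102355339 ≈ -1.0966e-5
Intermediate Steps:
v = 1/99812 (v = 1/(57062 + 42750) = 1/99812 ≈ 1.0019e-5)
1/(-91195 + v) = 1/(-91195 + 1/99812) = 1/(-9102355339/99812) = -99812/9102355339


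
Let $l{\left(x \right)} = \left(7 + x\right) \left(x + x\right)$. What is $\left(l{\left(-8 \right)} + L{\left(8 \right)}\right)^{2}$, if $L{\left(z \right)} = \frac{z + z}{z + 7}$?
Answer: $\frac{65536}{225} \approx 291.27$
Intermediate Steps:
$L{\left(z \right)} = \frac{2 z}{7 + z}$
$l{\left(x \right)} = 2 x \left(7 + x\right)$ ($l{\left(x \right)} = \left(7 + x\right) 2 x = 2 x \left(7 + x\right)$)
$\left(l{\left(-8 \right)} + L{\left(8 \right)}\right)^{2} = \left(2 \left(-8\right) \left(7 - 8\right) + 2 \cdot 8 \frac{1}{7 + 8}\right)^{2} = \left(2 \left(-8\right) \left(-1\right) + 2 \cdot 8 \cdot \frac{1}{15}\right)^{2} = \left(16 + 2 \cdot 8 \cdot \frac{1}{15}\right)^{2} = \left(16 + \frac{16}{15}\right)^{2} = \left(\frac{256}{15}\right)^{2} = \frac{65536}{225}$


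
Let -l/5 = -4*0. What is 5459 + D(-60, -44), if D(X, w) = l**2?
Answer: 5459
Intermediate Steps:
l = 0 (l = -(-20)*0 = -5*0 = 0)
D(X, w) = 0 (D(X, w) = 0**2 = 0)
5459 + D(-60, -44) = 5459 + 0 = 5459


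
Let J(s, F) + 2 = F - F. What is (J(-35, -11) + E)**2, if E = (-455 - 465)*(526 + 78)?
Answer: 308782485124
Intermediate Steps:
J(s, F) = -2 (J(s, F) = -2 + (F - F) = -2 + 0 = -2)
E = -555680 (E = -920*604 = -555680)
(J(-35, -11) + E)**2 = (-2 - 555680)**2 = (-555682)**2 = 308782485124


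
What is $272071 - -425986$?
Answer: $698057$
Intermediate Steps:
$272071 - -425986 = 272071 + 425986 = 698057$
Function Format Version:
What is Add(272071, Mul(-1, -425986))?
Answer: 698057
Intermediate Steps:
Add(272071, Mul(-1, -425986)) = Add(272071, 425986) = 698057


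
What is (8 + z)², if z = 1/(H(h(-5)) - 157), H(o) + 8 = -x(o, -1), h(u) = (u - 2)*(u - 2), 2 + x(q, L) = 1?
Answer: 1718721/26896 ≈ 63.902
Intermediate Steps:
x(q, L) = -1 (x(q, L) = -2 + 1 = -1)
h(u) = (-2 + u)² (h(u) = (-2 + u)*(-2 + u) = (-2 + u)²)
H(o) = -7 (H(o) = -8 - 1*(-1) = -8 + 1 = -7)
z = -1/164 (z = 1/(-7 - 157) = 1/(-164) = -1/164 ≈ -0.0060976)
(8 + z)² = (8 - 1/164)² = (1311/164)² = 1718721/26896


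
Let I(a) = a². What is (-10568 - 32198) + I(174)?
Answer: -12490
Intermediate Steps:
(-10568 - 32198) + I(174) = (-10568 - 32198) + 174² = -42766 + 30276 = -12490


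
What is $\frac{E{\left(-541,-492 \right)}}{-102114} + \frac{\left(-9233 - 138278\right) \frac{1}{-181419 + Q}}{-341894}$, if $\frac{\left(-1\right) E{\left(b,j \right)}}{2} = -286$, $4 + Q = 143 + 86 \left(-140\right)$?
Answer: $- \frac{100056542963}{17855078117040} \approx -0.0056038$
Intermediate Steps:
$Q = -11901$ ($Q = -4 + \left(143 + 86 \left(-140\right)\right) = -4 + \left(143 - 12040\right) = -4 - 11897 = -11901$)
$E{\left(b,j \right)} = 572$ ($E{\left(b,j \right)} = \left(-2\right) \left(-286\right) = 572$)
$\frac{E{\left(-541,-492 \right)}}{-102114} + \frac{\left(-9233 - 138278\right) \frac{1}{-181419 + Q}}{-341894} = \frac{572}{-102114} + \frac{\left(-9233 - 138278\right) \frac{1}{-181419 - 11901}}{-341894} = 572 \left(- \frac{1}{102114}\right) + - \frac{147511}{-193320} \left(- \frac{1}{341894}\right) = - \frac{286}{51057} + \left(-147511\right) \left(- \frac{1}{193320}\right) \left(- \frac{1}{341894}\right) = - \frac{286}{51057} + \frac{147511}{193320} \left(- \frac{1}{341894}\right) = - \frac{286}{51057} - \frac{21073}{9442135440} = - \frac{100056542963}{17855078117040}$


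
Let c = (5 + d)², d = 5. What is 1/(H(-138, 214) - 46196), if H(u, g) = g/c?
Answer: -50/2309693 ≈ -2.1648e-5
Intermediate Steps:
c = 100 (c = (5 + 5)² = 10² = 100)
H(u, g) = g/100
1/(H(-138, 214) - 46196) = 1/((1/100)*214 - 46196) = 1/(107/50 - 46196) = 1/(-2309693/50) = -50/2309693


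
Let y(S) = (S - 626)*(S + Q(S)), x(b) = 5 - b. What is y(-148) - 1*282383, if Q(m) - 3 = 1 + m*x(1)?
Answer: 287281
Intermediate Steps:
Q(m) = 4 + 4*m (Q(m) = 3 + (1 + m*(5 - 1*1)) = 3 + (1 + m*(5 - 1)) = 3 + (1 + m*4) = 3 + (1 + 4*m) = 4 + 4*m)
y(S) = (-626 + S)*(4 + 5*S) (y(S) = (S - 626)*(S + (4 + 4*S)) = (-626 + S)*(4 + 5*S))
y(-148) - 1*282383 = (-2504 - 3126*(-148) + 5*(-148)**2) - 1*282383 = (-2504 + 462648 + 5*21904) - 282383 = (-2504 + 462648 + 109520) - 282383 = 569664 - 282383 = 287281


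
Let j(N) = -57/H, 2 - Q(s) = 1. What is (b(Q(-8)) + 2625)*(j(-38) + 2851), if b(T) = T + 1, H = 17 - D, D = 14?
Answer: 7439664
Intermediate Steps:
Q(s) = 1 (Q(s) = 2 - 1*1 = 2 - 1 = 1)
H = 3 (H = 17 - 1*14 = 17 - 14 = 3)
j(N) = -19 (j(N) = -57/3 = -57*⅓ = -19)
b(T) = 1 + T
(b(Q(-8)) + 2625)*(j(-38) + 2851) = ((1 + 1) + 2625)*(-19 + 2851) = (2 + 2625)*2832 = 2627*2832 = 7439664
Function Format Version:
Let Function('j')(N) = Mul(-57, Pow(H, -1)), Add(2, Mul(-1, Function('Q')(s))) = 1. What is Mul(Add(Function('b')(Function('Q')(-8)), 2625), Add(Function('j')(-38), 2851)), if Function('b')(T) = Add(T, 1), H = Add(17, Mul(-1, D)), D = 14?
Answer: 7439664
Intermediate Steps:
Function('Q')(s) = 1 (Function('Q')(s) = Add(2, Mul(-1, 1)) = Add(2, -1) = 1)
H = 3 (H = Add(17, Mul(-1, 14)) = Add(17, -14) = 3)
Function('j')(N) = -19 (Function('j')(N) = Mul(-57, Pow(3, -1)) = Mul(-57, Rational(1, 3)) = -19)
Function('b')(T) = Add(1, T)
Mul(Add(Function('b')(Function('Q')(-8)), 2625), Add(Function('j')(-38), 2851)) = Mul(Add(Add(1, 1), 2625), Add(-19, 2851)) = Mul(Add(2, 2625), 2832) = Mul(2627, 2832) = 7439664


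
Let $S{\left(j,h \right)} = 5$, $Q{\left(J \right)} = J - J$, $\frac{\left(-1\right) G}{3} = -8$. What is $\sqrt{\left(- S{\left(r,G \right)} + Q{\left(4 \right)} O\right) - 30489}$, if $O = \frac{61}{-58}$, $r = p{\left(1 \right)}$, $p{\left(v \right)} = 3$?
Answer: $i \sqrt{30494} \approx 174.63 i$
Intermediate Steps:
$G = 24$ ($G = \left(-3\right) \left(-8\right) = 24$)
$Q{\left(J \right)} = 0$
$r = 3$
$O = - \frac{61}{58}$ ($O = 61 \left(- \frac{1}{58}\right) = - \frac{61}{58} \approx -1.0517$)
$\sqrt{\left(- S{\left(r,G \right)} + Q{\left(4 \right)} O\right) - 30489} = \sqrt{\left(\left(-1\right) 5 + 0 \left(- \frac{61}{58}\right)\right) - 30489} = \sqrt{\left(-5 + 0\right) - 30489} = \sqrt{-5 - 30489} = \sqrt{-30494} = i \sqrt{30494}$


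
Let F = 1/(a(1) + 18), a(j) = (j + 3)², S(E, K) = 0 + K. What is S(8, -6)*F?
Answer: -3/17 ≈ -0.17647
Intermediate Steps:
S(E, K) = K
a(j) = (3 + j)²
F = 1/34 (F = 1/((3 + 1)² + 18) = 1/(4² + 18) = 1/(16 + 18) = 1/34 ≈ 0.029412)
S(8, -6)*F = -6*1/34 = -3/17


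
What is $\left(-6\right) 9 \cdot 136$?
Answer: $-7344$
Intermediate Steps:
$\left(-6\right) 9 \cdot 136 = \left(-54\right) 136 = -7344$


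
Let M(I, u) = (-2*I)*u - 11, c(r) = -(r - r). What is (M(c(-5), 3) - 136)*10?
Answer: -1470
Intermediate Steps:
c(r) = 0 (c(r) = -1*0 = 0)
M(I, u) = -11 - 2*I*u (M(I, u) = -2*I*u - 11 = -11 - 2*I*u)
(M(c(-5), 3) - 136)*10 = ((-11 - 2*0*3) - 136)*10 = ((-11 + 0) - 136)*10 = (-11 - 136)*10 = -147*10 = -1470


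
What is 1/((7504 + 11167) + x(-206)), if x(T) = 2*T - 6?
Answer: 1/18253 ≈ 5.4786e-5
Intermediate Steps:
x(T) = -6 + 2*T
1/((7504 + 11167) + x(-206)) = 1/((7504 + 11167) + (-6 + 2*(-206))) = 1/(18671 + (-6 - 412)) = 1/(18671 - 418) = 1/18253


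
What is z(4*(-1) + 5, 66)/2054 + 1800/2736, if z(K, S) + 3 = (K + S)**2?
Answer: 110909/39026 ≈ 2.8419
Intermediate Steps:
z(K, S) = -3 + (K + S)**2
z(4*(-1) + 5, 66)/2054 + 1800/2736 = (-3 + ((4*(-1) + 5) + 66)**2)/2054 + 1800/2736 = (-3 + ((-4 + 5) + 66)**2)*(1/2054) + 1800*(1/2736) = (-3 + (1 + 66)**2)*(1/2054) + 25/38 = (-3 + 67**2)*(1/2054) + 25/38 = (-3 + 4489)*(1/2054) + 25/38 = 4486*(1/2054) + 25/38 = 2243/1027 + 25/38 = 110909/39026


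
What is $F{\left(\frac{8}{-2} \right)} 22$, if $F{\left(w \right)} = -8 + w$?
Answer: $-264$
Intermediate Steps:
$F{\left(\frac{8}{-2} \right)} 22 = \left(-8 + \frac{8}{-2}\right) 22 = \left(-8 + 8 \left(- \frac{1}{2}\right)\right) 22 = \left(-8 - 4\right) 22 = \left(-12\right) 22 = -264$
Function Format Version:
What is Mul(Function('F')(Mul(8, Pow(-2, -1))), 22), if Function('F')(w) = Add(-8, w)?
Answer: -264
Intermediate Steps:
Mul(Function('F')(Mul(8, Pow(-2, -1))), 22) = Mul(Add(-8, Mul(8, Pow(-2, -1))), 22) = Mul(Add(-8, Mul(8, Rational(-1, 2))), 22) = Mul(Add(-8, -4), 22) = Mul(-12, 22) = -264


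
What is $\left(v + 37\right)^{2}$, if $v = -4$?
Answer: $1089$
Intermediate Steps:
$\left(v + 37\right)^{2} = \left(-4 + 37\right)^{2} = 33^{2} = 1089$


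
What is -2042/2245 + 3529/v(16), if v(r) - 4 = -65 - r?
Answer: -8079839/172865 ≈ -46.741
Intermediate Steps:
v(r) = -61 - r (v(r) = 4 + (-65 - r) = -61 - r)
-2042/2245 + 3529/v(16) = -2042/2245 + 3529/(-61 - 1*16) = -2042*1/2245 + 3529/(-61 - 16) = -2042/2245 + 3529/(-77) = -2042/2245 + 3529*(-1/77) = -2042/2245 - 3529/77 = -8079839/172865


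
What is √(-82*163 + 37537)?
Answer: √24171 ≈ 155.47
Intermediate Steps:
√(-82*163 + 37537) = √(-13366 + 37537) = √24171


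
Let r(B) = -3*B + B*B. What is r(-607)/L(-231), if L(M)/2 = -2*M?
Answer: 185135/462 ≈ 400.73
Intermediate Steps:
r(B) = B**2 - 3*B (r(B) = -3*B + B**2 = B**2 - 3*B)
L(M) = -4*M (L(M) = 2*(-2*M) = -4*M)
r(-607)/L(-231) = (-607*(-3 - 607))/((-4*(-231))) = -607*(-610)/924 = 370270*(1/924) = 185135/462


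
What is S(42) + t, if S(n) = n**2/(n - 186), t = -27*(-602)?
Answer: 64967/4 ≈ 16242.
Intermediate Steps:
t = 16254
S(n) = n**2/(-186 + n)
S(42) + t = 42**2/(-186 + 42) + 16254 = 1764/(-144) + 16254 = 1764*(-1/144) + 16254 = -49/4 + 16254 = 64967/4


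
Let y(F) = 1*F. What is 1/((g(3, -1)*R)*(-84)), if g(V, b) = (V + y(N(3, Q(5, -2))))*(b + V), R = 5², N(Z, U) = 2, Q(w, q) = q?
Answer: -1/21000 ≈ -4.7619e-5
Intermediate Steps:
y(F) = F
R = 25
g(V, b) = (2 + V)*(V + b) (g(V, b) = (V + 2)*(b + V) = (2 + V)*(V + b))
1/((g(3, -1)*R)*(-84)) = 1/(((3² + 2*3 + 2*(-1) + 3*(-1))*25)*(-84)) = 1/(((9 + 6 - 2 - 3)*25)*(-84)) = 1/((10*25)*(-84)) = 1/(250*(-84)) = 1/(-21000) = -1/21000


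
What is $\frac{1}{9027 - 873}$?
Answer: $\frac{1}{8154} \approx 0.00012264$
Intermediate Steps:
$\frac{1}{9027 - 873} = \frac{1}{8154}$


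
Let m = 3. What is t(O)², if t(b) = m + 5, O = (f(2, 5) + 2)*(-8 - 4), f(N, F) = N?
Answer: 64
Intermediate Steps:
O = -48 (O = (2 + 2)*(-8 - 4) = 4*(-12) = -48)
t(b) = 8 (t(b) = 3 + 5 = 8)
t(O)² = 8² = 64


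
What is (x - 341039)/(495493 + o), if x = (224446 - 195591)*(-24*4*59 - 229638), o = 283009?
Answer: -6789980249/778502 ≈ -8721.9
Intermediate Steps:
x = -6789639210 (x = 28855*(-96*59 - 229638) = 28855*(-5664 - 229638) = 28855*(-235302) = -6789639210)
(x - 341039)/(495493 + o) = (-6789639210 - 341039)/(495493 + 283009) = -6789980249/778502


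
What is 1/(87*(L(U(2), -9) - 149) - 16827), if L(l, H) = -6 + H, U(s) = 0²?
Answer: -1/31095 ≈ -3.2159e-5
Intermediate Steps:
U(s) = 0
1/(87*(L(U(2), -9) - 149) - 16827) = 1/(87*((-6 - 9) - 149) - 16827) = 1/(87*(-15 - 149) - 16827) = 1/(87*(-164) - 16827) = 1/(-14268 - 16827) = 1/(-31095) = -1/31095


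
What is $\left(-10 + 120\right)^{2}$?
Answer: $12100$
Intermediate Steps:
$\left(-10 + 120\right)^{2} = 110^{2} = 12100$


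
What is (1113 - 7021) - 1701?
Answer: -7609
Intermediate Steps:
(1113 - 7021) - 1701 = -5908 - 1701 = -7609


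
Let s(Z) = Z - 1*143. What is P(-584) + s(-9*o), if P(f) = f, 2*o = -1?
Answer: -1445/2 ≈ -722.50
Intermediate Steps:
o = -1/2 (o = (1/2)*(-1) = -1/2 ≈ -0.50000)
s(Z) = -143 + Z (s(Z) = Z - 143 = -143 + Z)
P(-584) + s(-9*o) = -584 + (-143 - 9*(-1/2)) = -584 + (-143 + 9/2) = -584 - 277/2 = -1445/2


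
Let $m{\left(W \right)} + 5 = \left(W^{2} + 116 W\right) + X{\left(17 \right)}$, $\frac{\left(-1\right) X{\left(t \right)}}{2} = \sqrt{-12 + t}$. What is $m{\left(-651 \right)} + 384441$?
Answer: $732721 - 2 \sqrt{5} \approx 7.3272 \cdot 10^{5}$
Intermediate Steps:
$X{\left(t \right)} = - 2 \sqrt{-12 + t}$
$m{\left(W \right)} = -5 + W^{2} - 2 \sqrt{5} + 116 W$ ($m{\left(W \right)} = -5 - \left(- W^{2} - 116 W + 2 \sqrt{-12 + 17}\right) = -5 - \left(- W^{2} - 116 W + 2 \sqrt{5}\right) = -5 + \left(W^{2} - 2 \sqrt{5} + 116 W\right) = -5 + W^{2} - 2 \sqrt{5} + 116 W$)
$m{\left(-651 \right)} + 384441 = \left(-5 + \left(-651\right)^{2} - 2 \sqrt{5} + 116 \left(-651\right)\right) + 384441 = \left(-5 + 423801 - 2 \sqrt{5} - 75516\right) + 384441 = \left(348280 - 2 \sqrt{5}\right) + 384441 = 732721 - 2 \sqrt{5}$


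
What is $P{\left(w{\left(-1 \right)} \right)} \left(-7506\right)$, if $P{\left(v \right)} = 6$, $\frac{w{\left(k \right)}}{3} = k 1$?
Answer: $-45036$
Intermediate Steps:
$w{\left(k \right)} = 3 k$ ($w{\left(k \right)} = 3 k 1 = 3 k$)
$P{\left(w{\left(-1 \right)} \right)} \left(-7506\right) = 6 \left(-7506\right) = -45036$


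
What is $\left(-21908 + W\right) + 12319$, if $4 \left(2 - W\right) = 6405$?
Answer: $- \frac{44753}{4} \approx -11188.0$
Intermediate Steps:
$W = - \frac{6397}{4}$ ($W = 2 - \frac{6405}{4} = - \frac{6397}{4} \approx -1599.3$)
$\left(-21908 + W\right) + 12319 = \left(-21908 - \frac{6397}{4}\right) + 12319 = - \frac{94029}{4} + 12319 = - \frac{44753}{4}$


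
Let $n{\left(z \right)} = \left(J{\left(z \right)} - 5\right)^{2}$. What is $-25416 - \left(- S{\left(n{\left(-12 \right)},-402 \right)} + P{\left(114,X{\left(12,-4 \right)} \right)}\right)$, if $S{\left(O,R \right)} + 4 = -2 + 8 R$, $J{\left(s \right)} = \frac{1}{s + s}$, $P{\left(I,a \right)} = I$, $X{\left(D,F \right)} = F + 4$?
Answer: $-28752$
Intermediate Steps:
$X{\left(D,F \right)} = 4 + F$
$J{\left(s \right)} = \frac{1}{2 s}$
$n{\left(z \right)} = \left(-5 + \frac{1}{2 z}\right)^{2}$ ($n{\left(z \right)} = \left(\frac{1}{2 z} - 5\right)^{2} = \left(-5 + \frac{1}{2 z}\right)^{2}$)
$S{\left(O,R \right)} = -6 + 8 R$ ($S{\left(O,R \right)} = -4 + \left(-2 + 8 R\right) = -6 + 8 R$)
$-25416 - \left(- S{\left(n{\left(-12 \right)},-402 \right)} + P{\left(114,X{\left(12,-4 \right)} \right)}\right) = -25416 + \left(\left(-6 + 8 \left(-402\right)\right) - 114\right) = -25416 - 3336 = -28752$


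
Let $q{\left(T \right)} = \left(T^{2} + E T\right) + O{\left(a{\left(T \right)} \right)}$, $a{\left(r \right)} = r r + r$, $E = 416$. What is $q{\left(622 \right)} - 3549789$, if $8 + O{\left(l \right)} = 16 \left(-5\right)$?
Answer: $-2904241$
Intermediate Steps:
$a{\left(r \right)} = r + r^{2}$ ($a{\left(r \right)} = r^{2} + r = r + r^{2}$)
$O{\left(l \right)} = -88$ ($O{\left(l \right)} = -8 + 16 \left(-5\right) = -8 - 80 = -88$)
$q{\left(T \right)} = -88 + T^{2} + 416 T$ ($q{\left(T \right)} = \left(T^{2} + 416 T\right) - 88 = -88 + T^{2} + 416 T$)
$q{\left(622 \right)} - 3549789 = \left(-88 + 622^{2} + 416 \cdot 622\right) - 3549789 = \left(-88 + 386884 + 258752\right) - 3549789 = 645548 - 3549789 = -2904241$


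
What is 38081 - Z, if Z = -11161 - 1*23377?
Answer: 72619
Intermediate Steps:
Z = -34538 (Z = -11161 - 23377 = -34538)
38081 - Z = 38081 - 1*(-34538) = 38081 + 34538 = 72619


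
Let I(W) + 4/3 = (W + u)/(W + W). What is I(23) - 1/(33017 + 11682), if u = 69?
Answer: 89395/134097 ≈ 0.66664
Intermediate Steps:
I(W) = -4/3 + (69 + W)/(2*W) (I(W) = -4/3 + (W + 69)/(W + W) = -4/3 + (69 + W)/((2*W)) = -4/3 + (69 + W)*(1/(2*W)) = -4/3 + (69 + W)/(2*W))
I(23) - 1/(33017 + 11682) = (⅙)*(207 - 5*23)/23 - 1/(33017 + 11682) = (⅙)*(1/23)*(207 - 115) - 1/44699 = (⅙)*(1/23)*92 - 1*1/44699 = ⅔ - 1/44699 = 89395/134097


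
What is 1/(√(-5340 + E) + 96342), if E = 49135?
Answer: 96342/9281737169 - √43795/9281737169 ≈ 1.0357e-5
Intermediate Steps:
1/(√(-5340 + E) + 96342) = 1/(√(-5340 + 49135) + 96342) = 1/(√43795 + 96342) = 1/(96342 + √43795)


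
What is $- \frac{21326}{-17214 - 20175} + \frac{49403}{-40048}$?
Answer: $- \frac{993065119}{1497354672} \approx -0.66321$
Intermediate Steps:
$- \frac{21326}{-17214 - 20175} + \frac{49403}{-40048} = - \frac{21326}{-37389} + 49403 \left(- \frac{1}{40048}\right) = \left(-21326\right) \left(- \frac{1}{37389}\right) - \frac{49403}{40048} = \frac{21326}{37389} - \frac{49403}{40048} = - \frac{993065119}{1497354672}$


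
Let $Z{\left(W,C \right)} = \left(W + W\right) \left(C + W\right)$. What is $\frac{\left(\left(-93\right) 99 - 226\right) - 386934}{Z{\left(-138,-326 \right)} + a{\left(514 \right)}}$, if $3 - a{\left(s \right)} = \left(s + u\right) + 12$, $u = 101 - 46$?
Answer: $- \frac{396367}{127486} \approx -3.1091$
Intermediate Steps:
$u = 55$ ($u = 101 - 46 = 55$)
$Z{\left(W,C \right)} = 2 W \left(C + W\right)$
$a{\left(s \right)} = -64 - s$ ($a{\left(s \right)} = 3 - \left(\left(s + 55\right) + 12\right) = 3 - \left(\left(55 + s\right) + 12\right) = 3 - \left(67 + s\right) = -64 - s$)
$\frac{\left(\left(-93\right) 99 - 226\right) - 386934}{Z{\left(-138,-326 \right)} + a{\left(514 \right)}} = \frac{\left(\left(-93\right) 99 - 226\right) - 386934}{2 \left(-138\right) \left(-326 - 138\right) - 578} = \frac{\left(-9207 - 226\right) - 386934}{2 \left(-138\right) \left(-464\right) - 578} = \frac{-9433 - 386934}{128064 - 578} = - \frac{396367}{127486}$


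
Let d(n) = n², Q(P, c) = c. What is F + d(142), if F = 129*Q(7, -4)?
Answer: 19648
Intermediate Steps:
F = -516 (F = 129*(-4) = -516)
F + d(142) = -516 + 142² = -516 + 20164 = 19648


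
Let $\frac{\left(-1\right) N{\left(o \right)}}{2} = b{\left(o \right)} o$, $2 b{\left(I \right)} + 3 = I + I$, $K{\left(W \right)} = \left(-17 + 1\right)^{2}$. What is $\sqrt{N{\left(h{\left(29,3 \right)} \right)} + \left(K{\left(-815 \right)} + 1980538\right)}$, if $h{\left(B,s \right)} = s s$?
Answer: $\sqrt{1980659} \approx 1407.4$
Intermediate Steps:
$K{\left(W \right)} = 256$ ($K{\left(W \right)} = \left(-16\right)^{2} = 256$)
$b{\left(I \right)} = - \frac{3}{2} + I$ ($b{\left(I \right)} = - \frac{3}{2} + \frac{I + I}{2} = - \frac{3}{2} + \frac{2 I}{2} = - \frac{3}{2} + I$)
$h{\left(B,s \right)} = s^{2}$
$N{\left(o \right)} = - 2 o \left(- \frac{3}{2} + o\right)$ ($N{\left(o \right)} = - 2 \left(- \frac{3}{2} + o\right) o = - 2 o \left(- \frac{3}{2} + o\right)$)
$\sqrt{N{\left(h{\left(29,3 \right)} \right)} + \left(K{\left(-815 \right)} + 1980538\right)} = \sqrt{3^{2} \left(3 - 2 \cdot 3^{2}\right) + \left(256 + 1980538\right)} = \sqrt{9 \left(3 - 18\right) + 1980794} = \sqrt{9 \left(-15\right) + 1980794} = \sqrt{-135 + 1980794} = \sqrt{1980659}$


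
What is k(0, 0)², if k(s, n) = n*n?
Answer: 0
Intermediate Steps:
k(s, n) = n²
k(0, 0)² = (0²)² = 0² = 0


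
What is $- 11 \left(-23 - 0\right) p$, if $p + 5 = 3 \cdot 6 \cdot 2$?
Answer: $7843$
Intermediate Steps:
$p = 31$ ($p = -5 + 3 \cdot 6 \cdot 2 = -5 + 18 \cdot 2 = -5 + 36 = 31$)
$- 11 \left(-23 - 0\right) p = - 11 \left(-23 - 0\right) 31 = - 11 \left(-23 + 0\right) 31 = \left(-11\right) \left(-23\right) 31 = 253 \cdot 31 = 7843$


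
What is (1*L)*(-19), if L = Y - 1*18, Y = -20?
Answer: 722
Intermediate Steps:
L = -38 (L = -20 - 1*18 = -20 - 18 = -38)
(1*L)*(-19) = (1*(-38))*(-19) = -38*(-19) = 722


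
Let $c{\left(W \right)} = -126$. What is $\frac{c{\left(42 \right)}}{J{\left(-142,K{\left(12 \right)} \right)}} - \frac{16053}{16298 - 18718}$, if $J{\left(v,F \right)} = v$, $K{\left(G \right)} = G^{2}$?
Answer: $\frac{1292223}{171820} \approx 7.5208$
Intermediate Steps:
$\frac{c{\left(42 \right)}}{J{\left(-142,K{\left(12 \right)} \right)}} - \frac{16053}{16298 - 18718} = - \frac{126}{-142} - \frac{16053}{16298 - 18718} = \left(-126\right) \left(- \frac{1}{142}\right) - \frac{16053}{16298 - 18718} = \frac{63}{71} - \frac{16053}{-2420} = \frac{63}{71} - - \frac{16053}{2420} = \frac{63}{71} + \frac{16053}{2420} = \frac{1292223}{171820}$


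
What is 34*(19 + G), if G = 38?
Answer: 1938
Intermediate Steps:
34*(19 + G) = 34*(19 + 38) = 34*57 = 1938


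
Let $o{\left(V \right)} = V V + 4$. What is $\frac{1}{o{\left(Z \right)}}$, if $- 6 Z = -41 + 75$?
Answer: $\frac{9}{325} \approx 0.027692$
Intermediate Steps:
$Z = - \frac{17}{3}$ ($Z = - \frac{-41 + 75}{6} = \left(- \frac{1}{6}\right) 34 = - \frac{17}{3} \approx -5.6667$)
$o{\left(V \right)} = 4 + V^{2}$ ($o{\left(V \right)} = V^{2} + 4 = 4 + V^{2}$)
$\frac{1}{o{\left(Z \right)}} = \frac{1}{4 + \left(- \frac{17}{3}\right)^{2}} = \frac{1}{4 + \frac{289}{9}} = \frac{1}{\frac{325}{9}} = \frac{9}{325}$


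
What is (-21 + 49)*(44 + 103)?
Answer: 4116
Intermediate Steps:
(-21 + 49)*(44 + 103) = 28*147 = 4116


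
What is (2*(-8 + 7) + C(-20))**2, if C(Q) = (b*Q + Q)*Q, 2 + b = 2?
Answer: 158404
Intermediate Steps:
b = 0 (b = -2 + 2 = 0)
C(Q) = Q**2 (C(Q) = (0*Q + Q)*Q = (0 + Q)*Q = Q*Q = Q**2)
(2*(-8 + 7) + C(-20))**2 = (2*(-8 + 7) + (-20)**2)**2 = (2*(-1) + 400)**2 = (-2 + 400)**2 = 398**2 = 158404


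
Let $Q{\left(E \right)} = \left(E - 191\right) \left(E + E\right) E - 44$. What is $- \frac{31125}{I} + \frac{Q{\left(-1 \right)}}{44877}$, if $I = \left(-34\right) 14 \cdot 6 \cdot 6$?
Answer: $\frac{7351653}{4068848} \approx 1.8068$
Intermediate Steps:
$Q{\left(E \right)} = -44 + 2 E^{2} \left(-191 + E\right)$ ($Q{\left(E \right)} = \left(-191 + E\right) 2 E E - 44 = 2 E \left(-191 + E\right) E - 44 = 2 E^{2} \left(-191 + E\right) - 44 = -44 + 2 E^{2} \left(-191 + E\right)$)
$I = -17136$ ($I = \left(-476\right) 36 = -17136$)
$- \frac{31125}{I} + \frac{Q{\left(-1 \right)}}{44877} = - \frac{31125}{-17136} + \frac{-44 - 382 \left(-1\right)^{2} + 2 \left(-1\right)^{3}}{44877} = \left(-31125\right) \left(- \frac{1}{17136}\right) + \left(-44 - 382 + 2 \left(-1\right)\right) \frac{1}{44877} = \frac{10375}{5712} + \left(-44 - 382 - 2\right) \frac{1}{44877} = \frac{10375}{5712} - \frac{428}{44877} = \frac{7351653}{4068848}$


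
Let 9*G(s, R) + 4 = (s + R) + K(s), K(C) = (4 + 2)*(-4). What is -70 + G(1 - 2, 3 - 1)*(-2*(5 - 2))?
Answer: -52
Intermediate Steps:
K(C) = -24 (K(C) = 6*(-4) = -24)
G(s, R) = -28/9 + R/9 + s/9 (G(s, R) = -4/9 + ((s + R) - 24)/9 = -4/9 + ((R + s) - 24)/9 = -4/9 + (-24 + R + s)/9 = -4/9 + (-8/3 + R/9 + s/9) = -28/9 + R/9 + s/9)
-70 + G(1 - 2, 3 - 1)*(-2*(5 - 2)) = -70 + (-28/9 + (3 - 1)/9 + (1 - 2)/9)*(-2*(5 - 2)) = -70 + (-28/9 + (⅑)*2 + (⅑)*(-1))*(-2*3) = -70 + (-28/9 + 2/9 - ⅑)*(-6) = -70 - 3*(-6) = -70 + 18 = -52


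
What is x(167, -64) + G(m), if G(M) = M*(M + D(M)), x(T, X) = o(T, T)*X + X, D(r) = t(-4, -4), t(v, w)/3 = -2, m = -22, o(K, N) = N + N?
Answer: -20824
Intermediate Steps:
o(K, N) = 2*N
t(v, w) = -6 (t(v, w) = 3*(-2) = -6)
D(r) = -6
x(T, X) = X + 2*T*X (x(T, X) = (2*T)*X + X = 2*T*X + X = X + 2*T*X)
G(M) = M*(-6 + M) (G(M) = M*(M - 6) = M*(-6 + M))
x(167, -64) + G(m) = -64*(1 + 2*167) - 22*(-6 - 22) = -64*(1 + 334) - 22*(-28) = -64*335 + 616 = -21440 + 616 = -20824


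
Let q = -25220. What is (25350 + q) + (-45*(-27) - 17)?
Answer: 1328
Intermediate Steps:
(25350 + q) + (-45*(-27) - 17) = (25350 - 25220) + (-45*(-27) - 17) = 130 + (1215 - 17) = 130 + 1198 = 1328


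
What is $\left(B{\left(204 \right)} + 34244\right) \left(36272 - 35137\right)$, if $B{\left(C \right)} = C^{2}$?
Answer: $86101100$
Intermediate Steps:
$\left(B{\left(204 \right)} + 34244\right) \left(36272 - 35137\right) = \left(204^{2} + 34244\right) \left(36272 - 35137\right) = \left(41616 + 34244\right) 1135 = 75860 \cdot 1135 = 86101100$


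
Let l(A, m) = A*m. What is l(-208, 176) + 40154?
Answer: 3546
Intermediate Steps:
l(-208, 176) + 40154 = -208*176 + 40154 = -36608 + 40154 = 3546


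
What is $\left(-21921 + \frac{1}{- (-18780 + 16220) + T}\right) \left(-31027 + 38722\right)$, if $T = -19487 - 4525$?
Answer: $- \frac{3618568309635}{21452} \approx -1.6868 \cdot 10^{8}$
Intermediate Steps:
$T = -24012$ ($T = -19487 - 4525 = -24012$)
$\left(-21921 + \frac{1}{- (-18780 + 16220) + T}\right) \left(-31027 + 38722\right) = \left(-21921 + \frac{1}{- (-18780 + 16220) - 24012}\right) \left(-31027 + 38722\right) = \left(-21921 + \frac{1}{\left(-1\right) \left(-2560\right) - 24012}\right) 7695 = \left(-21921 + \frac{1}{2560 - 24012}\right) 7695 = \left(-21921 + \frac{1}{-21452}\right) 7695 = \left(-21921 - \frac{1}{21452}\right) 7695 = \left(- \frac{470249293}{21452}\right) 7695 = - \frac{3618568309635}{21452}$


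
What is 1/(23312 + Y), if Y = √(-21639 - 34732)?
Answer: 23312/543505715 - I*√56371/543505715 ≈ 4.2892e-5 - 4.3684e-7*I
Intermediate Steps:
Y = I*√56371 (Y = √(-56371) = I*√56371 ≈ 237.43*I)
1/(23312 + Y) = 1/(23312 + I*√56371)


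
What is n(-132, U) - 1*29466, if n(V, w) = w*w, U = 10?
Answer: -29366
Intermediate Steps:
n(V, w) = w²
n(-132, U) - 1*29466 = 10² - 1*29466 = 100 - 29466 = -29366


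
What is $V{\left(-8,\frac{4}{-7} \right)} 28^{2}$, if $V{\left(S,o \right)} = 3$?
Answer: $2352$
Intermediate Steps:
$V{\left(-8,\frac{4}{-7} \right)} 28^{2} = 3 \cdot 28^{2} = 3 \cdot 784 = 2352$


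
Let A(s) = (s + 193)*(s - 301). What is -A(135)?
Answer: 54448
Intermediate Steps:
A(s) = (-301 + s)*(193 + s) (A(s) = (193 + s)*(-301 + s) = (-301 + s)*(193 + s))
-A(135) = -(-58093 + 135**2 - 108*135) = -(-58093 + 18225 - 14580) = -1*(-54448) = 54448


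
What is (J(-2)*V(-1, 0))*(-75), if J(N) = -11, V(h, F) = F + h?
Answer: -825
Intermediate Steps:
(J(-2)*V(-1, 0))*(-75) = -11*(0 - 1)*(-75) = -11*(-1)*(-75) = 11*(-75) = -825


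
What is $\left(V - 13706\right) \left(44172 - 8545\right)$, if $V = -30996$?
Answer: $-1592598154$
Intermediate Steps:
$\left(V - 13706\right) \left(44172 - 8545\right) = \left(-30996 - 13706\right) \left(44172 - 8545\right) = \left(-44702\right) 35627 = -1592598154$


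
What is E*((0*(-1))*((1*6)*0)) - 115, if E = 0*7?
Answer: -115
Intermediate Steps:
E = 0
E*((0*(-1))*((1*6)*0)) - 115 = 0*((0*(-1))*((1*6)*0)) - 115 = 0*(0*(6*0)) - 115 = 0*(0*0) - 115 = 0*0 - 115 = 0 - 115 = -115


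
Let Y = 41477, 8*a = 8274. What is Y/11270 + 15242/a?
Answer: 122671387/6660570 ≈ 18.418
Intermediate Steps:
a = 4137/4 (a = (⅛)*8274 = 4137/4 ≈ 1034.3)
Y/11270 + 15242/a = 41477/11270 + 15242/(4137/4) = 41477*(1/11270) + 15242*(4/4137) = 41477/11270 + 60968/4137 = 122671387/6660570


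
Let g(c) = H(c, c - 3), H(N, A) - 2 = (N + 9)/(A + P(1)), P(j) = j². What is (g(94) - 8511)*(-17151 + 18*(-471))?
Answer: 20060459025/92 ≈ 2.1805e+8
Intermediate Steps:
H(N, A) = 2 + (9 + N)/(1 + A) (H(N, A) = 2 + (N + 9)/(A + 1²) = 2 + (9 + N)/(A + 1) = 2 + (9 + N)/(1 + A))
g(c) = (5 + 3*c)/(-2 + c) (g(c) = (11 + c + 2*(c - 3))/(1 + (c - 3)) = (11 + c + 2*(-3 + c))/(1 + (-3 + c)) = (11 + c + (-6 + 2*c))/(-2 + c) = (5 + 3*c)/(-2 + c))
(g(94) - 8511)*(-17151 + 18*(-471)) = ((5 + 3*94)/(-2 + 94) - 8511)*(-17151 + 18*(-471)) = ((5 + 282)/92 - 8511)*(-17151 - 8478) = ((1/92)*287 - 8511)*(-25629) = (287/92 - 8511)*(-25629) = -782725/92*(-25629) = 20060459025/92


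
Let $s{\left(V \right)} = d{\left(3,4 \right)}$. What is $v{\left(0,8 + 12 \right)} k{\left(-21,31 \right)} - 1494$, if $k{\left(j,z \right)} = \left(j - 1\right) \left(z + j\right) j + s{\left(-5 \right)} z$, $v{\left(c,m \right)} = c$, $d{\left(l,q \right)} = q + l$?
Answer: $-1494$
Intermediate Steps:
$d{\left(l,q \right)} = l + q$
$s{\left(V \right)} = 7$ ($s{\left(V \right)} = 3 + 4 = 7$)
$k{\left(j,z \right)} = 7 z + j \left(-1 + j\right) \left(j + z\right)$ ($k{\left(j,z \right)} = \left(j - 1\right) \left(z + j\right) j + 7 z = \left(-1 + j\right) \left(j + z\right) j + 7 z = j \left(-1 + j\right) \left(j + z\right) + 7 z = 7 z + j \left(-1 + j\right) \left(j + z\right)$)
$v{\left(0,8 + 12 \right)} k{\left(-21,31 \right)} - 1494 = 0 \left(\left(-21\right)^{3} - \left(-21\right)^{2} + 7 \cdot 31 + 31 \left(-21\right)^{2} - \left(-21\right) 31\right) - 1494 = 0 \left(-9261 - 441 + 217 + 31 \cdot 441 + 651\right) - 1494 = 0 \left(-9261 - 441 + 217 + 13671 + 651\right) - 1494 = 0 \cdot 4837 - 1494 = 0 - 1494 = -1494$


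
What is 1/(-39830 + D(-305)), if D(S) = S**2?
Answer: 1/53195 ≈ 1.8799e-5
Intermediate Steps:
1/(-39830 + D(-305)) = 1/(-39830 + (-305)**2) = 1/(-39830 + 93025) = 1/53195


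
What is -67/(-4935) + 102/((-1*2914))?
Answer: -3278/152985 ≈ -0.021427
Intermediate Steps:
-67/(-4935) + 102/((-1*2914)) = -67*(-1/4935) + 102/(-2914) = 67/4935 + 102*(-1/2914) = 67/4935 - 51/1457 = -3278/152985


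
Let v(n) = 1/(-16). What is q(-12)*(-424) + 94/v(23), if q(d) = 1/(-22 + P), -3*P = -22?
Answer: -16226/11 ≈ -1475.1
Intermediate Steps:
P = 22/3 (P = -⅓*(-22) = 22/3 ≈ 7.3333)
v(n) = -1/16
q(d) = -3/44 (q(d) = 1/(-22 + 22/3) = 1/(-44/3) = -3/44)
q(-12)*(-424) + 94/v(23) = -3/44*(-424) + 94/(-1/16) = 318/11 + 94*(-16) = 318/11 - 1504 = -16226/11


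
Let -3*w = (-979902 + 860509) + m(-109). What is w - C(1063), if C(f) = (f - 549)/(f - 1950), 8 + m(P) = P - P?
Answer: 105910229/2661 ≈ 39801.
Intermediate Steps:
m(P) = -8 (m(P) = -8 + (P - P) = -8 + 0 = -8)
C(f) = (-549 + f)/(-1950 + f)
w = 119401/3 (w = -((-979902 + 860509) - 8)/3 = -(-119393 - 8)/3 = -⅓*(-119401) = 119401/3 ≈ 39800.)
w - C(1063) = 119401/3 - (-549 + 1063)/(-1950 + 1063) = 119401/3 - 514/(-887) = 119401/3 - (-1)*514/887 = 119401/3 - 1*(-514/887) = 119401/3 + 514/887 = 105910229/2661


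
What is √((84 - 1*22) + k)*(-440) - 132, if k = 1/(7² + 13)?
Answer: -132 - 220*√238390/31 ≈ -3597.0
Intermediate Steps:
k = 1/62 (k = 1/(49 + 13) = 1/62 ≈ 0.016129)
√((84 - 1*22) + k)*(-440) - 132 = √((84 - 1*22) + 1/62)*(-440) - 132 = √((84 - 22) + 1/62)*(-440) - 132 = √(62 + 1/62)*(-440) - 132 = √(3845/62)*(-440) - 132 = (√238390/62)*(-440) - 132 = -220*√238390/31 - 132 = -132 - 220*√238390/31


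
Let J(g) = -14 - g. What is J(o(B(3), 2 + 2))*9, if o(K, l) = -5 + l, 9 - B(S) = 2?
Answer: -117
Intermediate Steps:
B(S) = 7 (B(S) = 9 - 1*2 = 9 - 2 = 7)
J(o(B(3), 2 + 2))*9 = (-14 - (-5 + (2 + 2)))*9 = (-14 - (-5 + 4))*9 = (-14 - 1*(-1))*9 = (-14 + 1)*9 = -13*9 = -117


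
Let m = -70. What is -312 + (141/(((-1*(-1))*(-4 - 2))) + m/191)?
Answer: -128301/382 ≈ -335.87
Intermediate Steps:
-312 + (141/(((-1*(-1))*(-4 - 2))) + m/191) = -312 + (141/(((-1*(-1))*(-4 - 2))) - 70/191) = -312 + (141/((1*(-6))) - 70*1/191) = -312 + (141/(-6) - 70/191) = -312 + (141*(-⅙) - 70/191) = -312 + (-47/2 - 70/191) = -312 - 9117/382 = -128301/382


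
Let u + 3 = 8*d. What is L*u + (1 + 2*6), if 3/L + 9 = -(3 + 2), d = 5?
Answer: 71/14 ≈ 5.0714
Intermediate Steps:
L = -3/14 (L = 3/(-9 - (3 + 2)) = 3/(-9 - 1*5) = 3/(-9 - 5) = 3/(-14) = 3*(-1/14) = -3/14 ≈ -0.21429)
u = 37 (u = -3 + 8*5 = -3 + 40 = 37)
L*u + (1 + 2*6) = -3/14*37 + (1 + 2*6) = -111/14 + (1 + 12) = -111/14 + 13 = 71/14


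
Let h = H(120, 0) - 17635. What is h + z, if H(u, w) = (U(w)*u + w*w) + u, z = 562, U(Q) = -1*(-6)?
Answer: -16233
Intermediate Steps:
U(Q) = 6
H(u, w) = w**2 + 7*u (H(u, w) = (6*u + w*w) + u = (6*u + w**2) + u = (w**2 + 6*u) + u = w**2 + 7*u)
h = -16795 (h = (0**2 + 7*120) - 17635 = (0 + 840) - 17635 = 840 - 17635 = -16795)
h + z = -16795 + 562 = -16233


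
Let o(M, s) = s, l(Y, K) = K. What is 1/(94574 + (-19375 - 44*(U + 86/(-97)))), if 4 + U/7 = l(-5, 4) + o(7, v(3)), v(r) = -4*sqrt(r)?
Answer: 707914439/53219230241521 - 11591888*sqrt(3)/53219230241521 ≈ 1.2925e-5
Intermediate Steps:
U = -28*sqrt(3) (U = -28 + 7*(4 - 4*sqrt(3)) = -28 + (28 - 28*sqrt(3)) = -28*sqrt(3) ≈ -48.497)
1/(94574 + (-19375 - 44*(U + 86/(-97)))) = 1/(94574 + (-19375 - 44*(-28*sqrt(3) + 86/(-97)))) = 1/(94574 + (-19375 - 44*(-28*sqrt(3) + 86*(-1/97)))) = 1/(94574 + (-19375 - 44*(-28*sqrt(3) - 86/97))) = 1/(94574 + (-19375 - 44*(-86/97 - 28*sqrt(3)))) = 1/(94574 + (-19375 - (-3784/97 - 1232*sqrt(3)))) = 1/(94574 + (-19375 + (3784/97 + 1232*sqrt(3)))) = 1/(94574 + (-1875591/97 + 1232*sqrt(3))) = 1/(7298087/97 + 1232*sqrt(3))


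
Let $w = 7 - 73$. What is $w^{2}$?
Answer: $4356$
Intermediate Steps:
$w = -66$ ($w = 7 - 73 = -66$)
$w^{2} = \left(-66\right)^{2} = 4356$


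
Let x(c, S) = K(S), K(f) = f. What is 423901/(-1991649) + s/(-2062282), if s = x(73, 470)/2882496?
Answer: -139993767256879539/657744252690658496 ≈ -0.21284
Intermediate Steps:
x(c, S) = S
s = 235/1441248 (s = 470/2882496 = 470*(1/2882496) = 235/1441248 ≈ 0.00016305)
423901/(-1991649) + s/(-2062282) = 423901/(-1991649) + (235/1441248)/(-2062282) = 423901*(-1/1991649) + (235/1441248)*(-1/2062282) = -423901/1991649 - 235/2972259807936 = -139993767256879539/657744252690658496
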